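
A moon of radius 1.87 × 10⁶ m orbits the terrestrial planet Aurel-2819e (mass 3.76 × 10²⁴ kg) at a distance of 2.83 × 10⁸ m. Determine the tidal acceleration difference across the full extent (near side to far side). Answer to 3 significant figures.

8.28 × 10⁻⁵ m/s²

The field gradient is 2GM/d³; across the full diameter 2r the difference is 4GMr/d³.
a_tidal = 4GMr/d³
        = 4 × (6.674 × 10⁻¹¹) × (3.76 × 10²⁴) × (1.87 × 10⁶) / (2.83 × 10⁸)³
        = 8.28 × 10⁻⁵ m/s²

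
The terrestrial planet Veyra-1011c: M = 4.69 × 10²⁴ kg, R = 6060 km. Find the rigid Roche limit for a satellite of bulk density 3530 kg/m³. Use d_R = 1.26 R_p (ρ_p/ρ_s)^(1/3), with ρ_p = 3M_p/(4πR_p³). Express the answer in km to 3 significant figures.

8590 km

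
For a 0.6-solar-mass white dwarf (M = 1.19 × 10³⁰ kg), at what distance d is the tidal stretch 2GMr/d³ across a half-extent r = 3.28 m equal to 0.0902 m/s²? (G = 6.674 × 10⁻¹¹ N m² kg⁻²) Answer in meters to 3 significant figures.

2GMr/d³ = a_tidal  ⇒  d = (2GMr / a_tidal)^(1/3)
d = (2 × 6.674×10⁻¹¹ × (1.19 × 10³⁰) × (3.28) / (0.0902))^(1/3)
  = 1.79 × 10⁷ m

1.79 × 10⁷ m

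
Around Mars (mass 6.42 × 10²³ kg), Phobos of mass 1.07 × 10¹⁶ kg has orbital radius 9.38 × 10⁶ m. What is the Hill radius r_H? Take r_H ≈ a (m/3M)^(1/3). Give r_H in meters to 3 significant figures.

r_H ≈ a (m/3M)^(1/3)
    = (9.38 × 10⁶) × (1.07 × 10¹⁶ / (3 × 6.42 × 10²³))^(1/3)
    = 1.66 × 10⁴ m

1.66 × 10⁴ m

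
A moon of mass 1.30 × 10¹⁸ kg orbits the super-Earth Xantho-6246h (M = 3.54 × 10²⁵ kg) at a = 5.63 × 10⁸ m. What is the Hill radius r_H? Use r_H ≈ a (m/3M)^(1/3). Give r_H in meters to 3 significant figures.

r_H ≈ a (m/3M)^(1/3)
    = (5.63 × 10⁸) × (1.30 × 10¹⁸ / (3 × 3.54 × 10²⁵))^(1/3)
    = 1.30 × 10⁶ m

1.30 × 10⁶ m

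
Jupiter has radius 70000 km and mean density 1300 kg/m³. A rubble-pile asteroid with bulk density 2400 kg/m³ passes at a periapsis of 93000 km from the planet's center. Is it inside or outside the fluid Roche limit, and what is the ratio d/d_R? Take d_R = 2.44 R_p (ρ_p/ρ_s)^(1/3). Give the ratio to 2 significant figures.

inside; d/d_R ≈ 0.67

d_R = 2.44 × (70000 km) × (1300/2400)^(1/3) = 1.392 × 10⁵ km
d/d_R = (93000) / (1.392 × 10⁵) = 0.67
Since d/d_R < 1, the body is inside the Roche limit.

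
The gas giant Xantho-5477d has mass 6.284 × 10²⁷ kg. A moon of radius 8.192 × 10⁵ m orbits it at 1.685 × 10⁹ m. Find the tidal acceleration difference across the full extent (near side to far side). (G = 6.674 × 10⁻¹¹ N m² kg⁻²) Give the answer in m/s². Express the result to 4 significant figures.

The field gradient is 2GM/d³; across the full diameter 2r the difference is 4GMr/d³.
a_tidal = 4GMr/d³
        = 4 × (6.674 × 10⁻¹¹) × (6.284 × 10²⁷) × (8.192 × 10⁵) / (1.685 × 10⁹)³
        = 2.873 × 10⁻⁴ m/s²

2.873 × 10⁻⁴ m/s²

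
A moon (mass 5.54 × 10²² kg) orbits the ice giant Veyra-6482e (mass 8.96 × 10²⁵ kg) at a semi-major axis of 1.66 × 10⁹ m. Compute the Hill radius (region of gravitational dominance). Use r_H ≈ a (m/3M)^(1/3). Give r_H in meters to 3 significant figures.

9.81 × 10⁷ m

r_H ≈ a (m/3M)^(1/3)
    = (1.66 × 10⁹) × (5.54 × 10²² / (3 × 8.96 × 10²⁵))^(1/3)
    = 9.81 × 10⁷ m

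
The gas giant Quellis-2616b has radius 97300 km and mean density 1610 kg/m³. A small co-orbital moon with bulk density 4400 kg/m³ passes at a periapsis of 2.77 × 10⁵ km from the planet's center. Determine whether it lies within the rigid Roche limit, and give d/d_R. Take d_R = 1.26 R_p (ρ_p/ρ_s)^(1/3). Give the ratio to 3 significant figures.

outside; d/d_R ≈ 3.16

d_R = 1.26 × (97300 km) × (1610/4400)^(1/3) = 87690 km
d/d_R = (2.77 × 10⁵) / (87690) = 3.16
Since d/d_R > 1, the body is outside the Roche limit.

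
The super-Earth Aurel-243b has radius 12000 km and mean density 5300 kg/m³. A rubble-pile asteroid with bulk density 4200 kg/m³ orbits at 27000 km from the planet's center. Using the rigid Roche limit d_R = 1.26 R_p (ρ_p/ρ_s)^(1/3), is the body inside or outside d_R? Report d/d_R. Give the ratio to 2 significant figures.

outside; d/d_R ≈ 1.7

d_R = 1.26 × (12000 km) × (5300/4200)^(1/3) = 16340 km
d/d_R = (27000) / (16340) = 1.7
Since d/d_R > 1, the body is outside the Roche limit.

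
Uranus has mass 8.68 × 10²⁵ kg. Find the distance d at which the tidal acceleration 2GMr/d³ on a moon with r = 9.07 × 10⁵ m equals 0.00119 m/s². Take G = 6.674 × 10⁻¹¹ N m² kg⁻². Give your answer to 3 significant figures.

2.07 × 10⁸ m

2GMr/d³ = a_tidal  ⇒  d = (2GMr / a_tidal)^(1/3)
d = (2 × 6.674×10⁻¹¹ × (8.68 × 10²⁵) × (9.07 × 10⁵) / (0.00119))^(1/3)
  = 2.07 × 10⁸ m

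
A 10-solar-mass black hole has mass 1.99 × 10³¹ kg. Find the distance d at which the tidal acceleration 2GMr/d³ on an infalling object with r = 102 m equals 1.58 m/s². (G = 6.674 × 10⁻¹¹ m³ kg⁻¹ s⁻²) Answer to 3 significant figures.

2GMr/d³ = a_tidal  ⇒  d = (2GMr / a_tidal)^(1/3)
d = (2 × 6.674×10⁻¹¹ × (1.99 × 10³¹) × (102) / (1.58))^(1/3)
  = 5.56 × 10⁷ m

5.56 × 10⁷ m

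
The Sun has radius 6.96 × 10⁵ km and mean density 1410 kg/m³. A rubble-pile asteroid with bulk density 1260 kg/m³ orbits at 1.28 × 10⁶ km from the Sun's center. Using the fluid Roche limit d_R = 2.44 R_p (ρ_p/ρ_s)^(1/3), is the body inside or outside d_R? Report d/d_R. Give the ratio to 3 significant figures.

inside; d/d_R ≈ 0.726

d_R = 2.44 × (6.96 × 10⁵ km) × (1410/1260)^(1/3) = 1.763 × 10⁶ km
d/d_R = (1.28 × 10⁶) / (1.763 × 10⁶) = 0.726
Since d/d_R < 1, the body is inside the Roche limit.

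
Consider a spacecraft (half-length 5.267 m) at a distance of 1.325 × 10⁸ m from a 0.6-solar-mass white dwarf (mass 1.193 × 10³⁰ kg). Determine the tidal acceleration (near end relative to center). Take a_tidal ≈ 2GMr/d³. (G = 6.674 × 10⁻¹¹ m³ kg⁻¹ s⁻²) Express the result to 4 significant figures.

Differencing GM/(d−r)² and GM/d² to first order in r/d gives 2GMr/d³.
Δa = 2GMr/d³
   = 2 × (6.674 × 10⁻¹¹) × (1.193 × 10³⁰) × (5.267) / (1.325 × 10⁸)³
   = 3.606 × 10⁻⁴ m/s²

3.606 × 10⁻⁴ m/s²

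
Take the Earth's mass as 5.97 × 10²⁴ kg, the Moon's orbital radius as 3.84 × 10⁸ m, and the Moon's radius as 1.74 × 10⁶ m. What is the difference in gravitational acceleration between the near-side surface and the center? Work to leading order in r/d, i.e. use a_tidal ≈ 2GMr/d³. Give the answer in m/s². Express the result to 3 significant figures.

Δa = 2GMr/d³
   = 2 × (6.674 × 10⁻¹¹) × (5.97 × 10²⁴) × (1.74 × 10⁶) / (3.84 × 10⁸)³
   = 2.45 × 10⁻⁵ m/s²

2.45 × 10⁻⁵ m/s²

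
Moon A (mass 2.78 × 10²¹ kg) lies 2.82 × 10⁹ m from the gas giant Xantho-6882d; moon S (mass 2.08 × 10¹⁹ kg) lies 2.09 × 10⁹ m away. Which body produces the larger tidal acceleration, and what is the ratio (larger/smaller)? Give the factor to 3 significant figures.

Moon A, by a factor of ≈ 54.4

Compare M/d³ for the two perturbers:
Moon A: (2.78 × 10²¹) / (2.82 × 10⁹)³ = 1.240 × 10⁻⁷
Moon S: (2.08 × 10¹⁹) / (2.09 × 10⁹)³ = 2.278 × 10⁻⁹
Ratio (larger/smaller) = 54.4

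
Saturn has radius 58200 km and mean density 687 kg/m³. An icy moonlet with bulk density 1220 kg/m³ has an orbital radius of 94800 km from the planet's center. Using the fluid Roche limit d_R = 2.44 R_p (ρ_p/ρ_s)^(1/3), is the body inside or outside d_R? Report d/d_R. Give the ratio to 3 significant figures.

inside; d/d_R ≈ 0.808

d_R = 2.44 × (58200 km) × (687/1220)^(1/3) = 1.173 × 10⁵ km
d/d_R = (94800) / (1.173 × 10⁵) = 0.808
Since d/d_R < 1, the body is inside the Roche limit.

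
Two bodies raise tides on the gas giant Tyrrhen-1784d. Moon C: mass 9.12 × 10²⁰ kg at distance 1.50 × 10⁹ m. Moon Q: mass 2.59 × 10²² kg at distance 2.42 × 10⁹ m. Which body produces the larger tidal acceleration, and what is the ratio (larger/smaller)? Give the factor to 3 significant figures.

Moon Q, by a factor of ≈ 6.76

Compare M/d³ for the two perturbers:
Moon C: (9.12 × 10²⁰) / (1.50 × 10⁹)³ = 2.702 × 10⁻⁷
Moon Q: (2.59 × 10²²) / (2.42 × 10⁹)³ = 1.827 × 10⁻⁶
Ratio (larger/smaller) = 6.76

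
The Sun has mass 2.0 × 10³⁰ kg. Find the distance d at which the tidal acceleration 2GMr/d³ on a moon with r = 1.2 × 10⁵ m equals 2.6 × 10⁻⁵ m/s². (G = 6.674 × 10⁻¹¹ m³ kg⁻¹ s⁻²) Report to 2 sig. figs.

1.1 × 10¹⁰ m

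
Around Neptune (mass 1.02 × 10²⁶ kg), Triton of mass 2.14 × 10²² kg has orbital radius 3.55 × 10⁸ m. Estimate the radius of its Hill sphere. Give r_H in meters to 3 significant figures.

1.46 × 10⁷ m

r_H ≈ a (m/3M)^(1/3)
    = (3.55 × 10⁸) × (2.14 × 10²² / (3 × 1.02 × 10²⁶))^(1/3)
    = 1.46 × 10⁷ m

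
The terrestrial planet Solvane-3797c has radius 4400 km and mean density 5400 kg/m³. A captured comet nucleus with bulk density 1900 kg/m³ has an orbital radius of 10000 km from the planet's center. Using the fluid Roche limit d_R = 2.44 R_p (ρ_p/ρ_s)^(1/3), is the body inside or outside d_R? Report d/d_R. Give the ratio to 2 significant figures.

inside; d/d_R ≈ 0.66

d_R = 2.44 × (4400 km) × (5400/1900)^(1/3) = 15210 km
d/d_R = (10000) / (15210) = 0.66
Since d/d_R < 1, the body is inside the Roche limit.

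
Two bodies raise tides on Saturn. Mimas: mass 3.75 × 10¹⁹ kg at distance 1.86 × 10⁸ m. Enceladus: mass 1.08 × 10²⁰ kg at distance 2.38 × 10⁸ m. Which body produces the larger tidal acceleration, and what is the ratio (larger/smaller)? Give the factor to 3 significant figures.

Enceladus, by a factor of ≈ 1.37

Tidal acceleration ∝ M/d³, so compare M/d³ for each.
Mimas: (3.75 × 10¹⁹) / (1.86 × 10⁸)³ = 5.828 × 10⁻⁶
Enceladus: (1.08 × 10²⁰) / (2.38 × 10⁸)³ = 8.011 × 10⁻⁶
Ratio (larger/smaller) = 1.37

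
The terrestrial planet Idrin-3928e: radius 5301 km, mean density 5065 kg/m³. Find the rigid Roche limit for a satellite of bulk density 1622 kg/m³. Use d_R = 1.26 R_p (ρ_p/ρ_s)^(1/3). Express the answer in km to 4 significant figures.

d_R = 1.26 × 5301 km × (5065/1622)^(1/3)
    = 9763 km

9763 km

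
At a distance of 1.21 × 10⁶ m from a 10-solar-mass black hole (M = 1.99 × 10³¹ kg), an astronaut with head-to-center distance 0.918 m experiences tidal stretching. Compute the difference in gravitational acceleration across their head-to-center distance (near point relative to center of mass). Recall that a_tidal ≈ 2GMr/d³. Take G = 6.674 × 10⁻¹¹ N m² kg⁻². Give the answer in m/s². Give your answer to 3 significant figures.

Δg = 2GMr/d³
   = 2 × (6.674 × 10⁻¹¹) × (1.99 × 10³¹) × (0.918) / (1.21 × 10⁶)³
   = 1.38 × 10³ m/s²

1.38 × 10³ m/s²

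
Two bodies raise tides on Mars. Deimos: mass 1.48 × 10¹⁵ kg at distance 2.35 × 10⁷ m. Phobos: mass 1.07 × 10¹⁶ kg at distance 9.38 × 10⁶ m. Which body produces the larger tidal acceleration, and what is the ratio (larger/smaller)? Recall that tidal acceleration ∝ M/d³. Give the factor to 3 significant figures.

Phobos, by a factor of ≈ 114

Tidal acceleration ∝ M/d³, so compare M/d³ for each.
Deimos: (1.48 × 10¹⁵) / (2.35 × 10⁷)³ = 1.140 × 10⁻⁷
Phobos: (1.07 × 10¹⁶) / (9.38 × 10⁶)³ = 1.297 × 10⁻⁵
Ratio (larger/smaller) = 114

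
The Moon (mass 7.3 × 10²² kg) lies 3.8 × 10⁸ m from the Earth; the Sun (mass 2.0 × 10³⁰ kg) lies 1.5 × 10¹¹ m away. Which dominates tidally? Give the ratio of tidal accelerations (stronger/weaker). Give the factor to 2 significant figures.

Tidal acceleration ∝ M/d³, so compare M/d³ for each.
The Moon: (7.3 × 10²²) / (3.8 × 10⁸)³ = 1.330 × 10⁻³
The Sun: (2.0 × 10³⁰) / (1.5 × 10¹¹)³ = 5.926 × 10⁻⁴
Ratio (larger/smaller) = 2.2

The Moon, by a factor of ≈ 2.2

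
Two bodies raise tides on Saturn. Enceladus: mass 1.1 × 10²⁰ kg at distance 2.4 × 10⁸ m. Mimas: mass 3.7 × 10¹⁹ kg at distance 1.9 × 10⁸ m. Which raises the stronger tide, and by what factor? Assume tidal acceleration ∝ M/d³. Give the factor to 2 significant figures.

Enceladus, by a factor of ≈ 1.5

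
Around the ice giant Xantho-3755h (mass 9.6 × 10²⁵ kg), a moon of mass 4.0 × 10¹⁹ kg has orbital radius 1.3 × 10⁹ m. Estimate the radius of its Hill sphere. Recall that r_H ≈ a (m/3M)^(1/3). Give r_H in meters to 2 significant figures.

r_H ≈ a (m/3M)^(1/3)
    = (1.3 × 10⁹) × (4.0 × 10¹⁹ / (3 × 9.6 × 10²⁵))^(1/3)
    = 6.7 × 10⁶ m

6.7 × 10⁶ m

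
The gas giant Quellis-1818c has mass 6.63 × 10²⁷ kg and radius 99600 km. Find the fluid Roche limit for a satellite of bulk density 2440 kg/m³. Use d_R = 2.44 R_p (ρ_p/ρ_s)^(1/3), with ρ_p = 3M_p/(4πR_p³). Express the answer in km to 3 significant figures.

2.11 × 10⁵ km

ρ_p = 3M_p/(4πR_p³) = 3 × (6.63 × 10²⁷) / (4π × (9.96 × 10⁷ m)³) = 1600 kg/m³
d_R = 2.44 × 99600 km × (1600/2440)^(1/3)
    = 2.11 × 10⁵ km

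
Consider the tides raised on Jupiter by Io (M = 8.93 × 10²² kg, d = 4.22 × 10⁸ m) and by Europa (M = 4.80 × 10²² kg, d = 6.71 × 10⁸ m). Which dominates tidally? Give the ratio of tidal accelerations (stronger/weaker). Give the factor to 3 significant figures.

Tidal stretch scales as M/d³; compute that for each body.
Io: (8.93 × 10²²) / (4.22 × 10⁸)³ = 1.188 × 10⁻³
Europa: (4.80 × 10²²) / (6.71 × 10⁸)³ = 1.589 × 10⁻⁴
Ratio (larger/smaller) = 7.48

Io, by a factor of ≈ 7.48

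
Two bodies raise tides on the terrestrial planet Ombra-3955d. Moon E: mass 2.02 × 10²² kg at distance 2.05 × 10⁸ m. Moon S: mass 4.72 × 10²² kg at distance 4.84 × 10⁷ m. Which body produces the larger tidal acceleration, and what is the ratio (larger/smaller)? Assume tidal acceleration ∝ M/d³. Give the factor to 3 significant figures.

The tide-raising term goes as M/d³ (the gradient of a 1/d² field).
Moon E: (2.02 × 10²²) / (2.05 × 10⁸)³ = 2.345 × 10⁻³
Moon S: (4.72 × 10²²) / (4.84 × 10⁷)³ = 4.163 × 10⁻¹
Ratio (larger/smaller) = 178

Moon S, by a factor of ≈ 178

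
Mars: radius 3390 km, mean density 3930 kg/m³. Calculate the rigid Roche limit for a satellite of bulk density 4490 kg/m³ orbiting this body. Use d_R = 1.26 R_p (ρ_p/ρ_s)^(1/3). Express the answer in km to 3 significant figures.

4090 km

d_R = 1.26 × 3390 km × (3930/4490)^(1/3)
    = 4090 km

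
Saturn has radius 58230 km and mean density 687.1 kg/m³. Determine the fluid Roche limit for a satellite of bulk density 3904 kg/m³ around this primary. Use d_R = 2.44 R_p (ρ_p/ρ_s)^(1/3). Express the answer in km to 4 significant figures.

79620 km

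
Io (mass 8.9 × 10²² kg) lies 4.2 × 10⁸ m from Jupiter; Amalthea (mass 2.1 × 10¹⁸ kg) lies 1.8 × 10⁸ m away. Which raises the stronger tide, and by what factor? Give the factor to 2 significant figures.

The tide-raising term goes as M/d³ (the gradient of a 1/d² field).
Io: (8.9 × 10²²) / (4.2 × 10⁸)³ = 1.201 × 10⁻³
Amalthea: (2.1 × 10¹⁸) / (1.8 × 10⁸)³ = 3.601 × 10⁻⁷
Ratio (larger/smaller) = 3300

Io, by a factor of ≈ 3300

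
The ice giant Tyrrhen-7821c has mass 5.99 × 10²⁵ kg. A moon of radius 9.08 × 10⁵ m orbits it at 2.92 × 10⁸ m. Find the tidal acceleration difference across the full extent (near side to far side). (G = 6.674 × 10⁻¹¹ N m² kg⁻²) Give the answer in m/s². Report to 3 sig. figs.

5.83 × 10⁻⁴ m/s²

Differencing GM/(d−r)² and GM/(d+r)² to first order in r/d gives 4GMr/d³.
Δg = 4GMr/d³
   = 4 × (6.674 × 10⁻¹¹) × (5.99 × 10²⁵) × (9.08 × 10⁵) / (2.92 × 10⁸)³
   = 5.83 × 10⁻⁴ m/s²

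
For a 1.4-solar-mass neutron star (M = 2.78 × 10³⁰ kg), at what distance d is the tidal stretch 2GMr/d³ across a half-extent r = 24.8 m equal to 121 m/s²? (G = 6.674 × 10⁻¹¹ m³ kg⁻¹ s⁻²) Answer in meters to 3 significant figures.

4.24 × 10⁶ m

2GMr/d³ = a_tidal  ⇒  d = (2GMr / a_tidal)^(1/3)
d = (2 × 6.674×10⁻¹¹ × (2.78 × 10³⁰) × (24.8) / (121))^(1/3)
  = 4.24 × 10⁶ m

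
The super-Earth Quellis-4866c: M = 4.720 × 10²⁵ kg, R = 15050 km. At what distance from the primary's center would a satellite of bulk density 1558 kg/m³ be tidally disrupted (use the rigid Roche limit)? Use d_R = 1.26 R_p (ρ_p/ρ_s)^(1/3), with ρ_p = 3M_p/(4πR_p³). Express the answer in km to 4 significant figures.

ρ_p = 3M_p/(4πR_p³) = 3 × (4.720 × 10²⁵) / (4π × (1.505 × 10⁷ m)³) = 3306 kg/m³
d_R = 1.26 × 15050 km × (3306/1558)^(1/3)
    = 24370 km

24370 km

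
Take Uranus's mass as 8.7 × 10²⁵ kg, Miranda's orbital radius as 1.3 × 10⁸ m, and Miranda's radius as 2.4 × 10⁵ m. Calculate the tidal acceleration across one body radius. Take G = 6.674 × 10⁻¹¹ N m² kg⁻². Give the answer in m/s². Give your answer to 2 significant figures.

1.3 × 10⁻³ m/s²

Since r ≪ d, expand the inverse-square field across one radius to get the leading 2GMr/d³ term.
Δg = 2GMr/d³
   = 2 × (6.674 × 10⁻¹¹) × (8.7 × 10²⁵) × (2.4 × 10⁵) / (1.3 × 10⁸)³
   = 1.3 × 10⁻³ m/s²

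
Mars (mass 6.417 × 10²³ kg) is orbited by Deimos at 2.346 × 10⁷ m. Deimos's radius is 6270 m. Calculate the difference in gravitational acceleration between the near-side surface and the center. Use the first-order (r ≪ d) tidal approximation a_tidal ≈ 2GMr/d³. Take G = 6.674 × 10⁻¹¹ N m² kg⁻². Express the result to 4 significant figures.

Δg = 2GMr/d³
   = 2 × (6.674 × 10⁻¹¹) × (6.417 × 10²³) × (6270) / (2.346 × 10⁷)³
   = 4.159 × 10⁻⁵ m/s²

4.159 × 10⁻⁵ m/s²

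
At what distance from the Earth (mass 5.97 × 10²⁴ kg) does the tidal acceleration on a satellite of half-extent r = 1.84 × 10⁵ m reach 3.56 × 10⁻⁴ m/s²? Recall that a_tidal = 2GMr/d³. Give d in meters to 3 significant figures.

7.44 × 10⁷ m

2GMr/d³ = a_tidal  ⇒  d = (2GMr / a_tidal)^(1/3)
d = (2 × 6.674×10⁻¹¹ × (5.97 × 10²⁴) × (1.84 × 10⁵) / (3.56 × 10⁻⁴))^(1/3)
  = 7.44 × 10⁷ m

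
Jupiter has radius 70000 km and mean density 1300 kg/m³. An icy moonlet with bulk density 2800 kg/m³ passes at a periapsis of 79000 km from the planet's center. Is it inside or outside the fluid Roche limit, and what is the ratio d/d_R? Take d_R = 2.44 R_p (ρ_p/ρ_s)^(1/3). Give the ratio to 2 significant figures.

inside; d/d_R ≈ 0.60

d_R = 2.44 × (70000 km) × (1300/2800)^(1/3) = 1.323 × 10⁵ km
d/d_R = (79000) / (1.323 × 10⁵) = 0.60
Since d/d_R < 1, the body is inside the Roche limit.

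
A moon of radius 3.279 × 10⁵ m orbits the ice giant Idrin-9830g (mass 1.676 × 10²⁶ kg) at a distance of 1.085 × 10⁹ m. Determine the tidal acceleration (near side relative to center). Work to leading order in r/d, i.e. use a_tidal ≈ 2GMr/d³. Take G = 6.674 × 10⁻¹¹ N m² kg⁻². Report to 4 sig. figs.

5.743 × 10⁻⁶ m/s²

Δg = 2GMr/d³
   = 2 × (6.674 × 10⁻¹¹) × (1.676 × 10²⁶) × (3.279 × 10⁵) / (1.085 × 10⁹)³
   = 5.743 × 10⁻⁶ m/s²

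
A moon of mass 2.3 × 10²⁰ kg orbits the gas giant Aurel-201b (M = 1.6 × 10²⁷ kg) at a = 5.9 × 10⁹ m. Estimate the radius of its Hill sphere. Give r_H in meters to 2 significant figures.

2.1 × 10⁷ m

r_H ≈ a (m/3M)^(1/3)
    = (5.9 × 10⁹) × (2.3 × 10²⁰ / (3 × 1.6 × 10²⁷))^(1/3)
    = 2.1 × 10⁷ m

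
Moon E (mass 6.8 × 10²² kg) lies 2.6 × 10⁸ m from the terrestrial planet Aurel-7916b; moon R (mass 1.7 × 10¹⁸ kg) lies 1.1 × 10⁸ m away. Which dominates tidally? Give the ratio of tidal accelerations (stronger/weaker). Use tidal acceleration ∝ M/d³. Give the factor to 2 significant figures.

Moon E, by a factor of ≈ 3000

Tidal acceleration ∝ M/d³, so compare M/d³ for each.
Moon E: (6.8 × 10²²) / (2.6 × 10⁸)³ = 3.869 × 10⁻³
Moon R: (1.7 × 10¹⁸) / (1.1 × 10⁸)³ = 1.277 × 10⁻⁶
Ratio (larger/smaller) = 3000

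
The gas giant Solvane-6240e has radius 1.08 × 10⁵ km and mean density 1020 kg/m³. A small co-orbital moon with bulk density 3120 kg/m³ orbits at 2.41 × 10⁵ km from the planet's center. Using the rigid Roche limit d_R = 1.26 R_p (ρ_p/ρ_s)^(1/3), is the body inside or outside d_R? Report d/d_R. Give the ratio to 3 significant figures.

d_R = 1.26 × (1.08 × 10⁵ km) × (1020/3120)^(1/3) = 93740 km
d/d_R = (2.41 × 10⁵) / (93740) = 2.57
Since d/d_R > 1, the body is outside the Roche limit.

outside; d/d_R ≈ 2.57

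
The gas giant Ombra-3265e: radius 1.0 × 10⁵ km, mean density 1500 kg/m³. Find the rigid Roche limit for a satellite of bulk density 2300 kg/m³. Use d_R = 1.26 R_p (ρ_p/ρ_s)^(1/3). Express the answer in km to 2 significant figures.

1.1 × 10⁵ km

d_R = 1.26 × 1.0 × 10⁵ km × (1500/2300)^(1/3)
    = 1.1 × 10⁵ km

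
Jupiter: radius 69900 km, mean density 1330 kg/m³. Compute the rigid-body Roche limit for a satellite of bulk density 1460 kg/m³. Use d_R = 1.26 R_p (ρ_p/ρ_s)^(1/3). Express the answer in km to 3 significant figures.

85400 km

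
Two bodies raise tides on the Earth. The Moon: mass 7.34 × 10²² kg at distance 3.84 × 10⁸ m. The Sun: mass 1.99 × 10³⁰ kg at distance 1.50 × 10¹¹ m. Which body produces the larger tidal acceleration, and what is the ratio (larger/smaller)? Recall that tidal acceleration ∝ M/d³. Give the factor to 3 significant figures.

The Moon, by a factor of ≈ 2.20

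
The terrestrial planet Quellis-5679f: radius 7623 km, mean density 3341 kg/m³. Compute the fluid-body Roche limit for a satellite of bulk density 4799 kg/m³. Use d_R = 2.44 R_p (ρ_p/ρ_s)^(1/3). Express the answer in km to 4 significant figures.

d_R = 2.44 × 7623 km × (3341/4799)^(1/3)
    = 16490 km

16490 km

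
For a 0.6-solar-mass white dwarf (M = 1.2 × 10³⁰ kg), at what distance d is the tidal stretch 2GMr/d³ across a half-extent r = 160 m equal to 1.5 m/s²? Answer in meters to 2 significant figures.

2GMr/d³ = a_tidal  ⇒  d = (2GMr / a_tidal)^(1/3)
d = (2 × 6.674×10⁻¹¹ × (1.2 × 10³⁰) × (160) / (1.5))^(1/3)
  = 2.6 × 10⁷ m

2.6 × 10⁷ m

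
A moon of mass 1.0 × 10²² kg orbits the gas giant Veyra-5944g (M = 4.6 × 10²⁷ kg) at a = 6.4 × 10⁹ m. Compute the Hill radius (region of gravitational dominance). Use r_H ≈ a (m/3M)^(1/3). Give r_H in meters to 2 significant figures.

5.7 × 10⁷ m

r_H ≈ a (m/3M)^(1/3)
    = (6.4 × 10⁹) × (1.0 × 10²² / (3 × 4.6 × 10²⁷))^(1/3)
    = 5.7 × 10⁷ m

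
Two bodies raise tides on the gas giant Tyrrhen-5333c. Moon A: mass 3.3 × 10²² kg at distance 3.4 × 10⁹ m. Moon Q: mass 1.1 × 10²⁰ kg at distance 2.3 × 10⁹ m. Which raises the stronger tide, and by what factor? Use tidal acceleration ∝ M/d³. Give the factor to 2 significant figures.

Tidal stretch scales as M/d³; compute that for each body.
Moon A: (3.3 × 10²²) / (3.4 × 10⁹)³ = 8.396 × 10⁻⁷
Moon Q: (1.1 × 10²⁰) / (2.3 × 10⁹)³ = 9.041 × 10⁻⁹
Ratio (larger/smaller) = 93

Moon A, by a factor of ≈ 93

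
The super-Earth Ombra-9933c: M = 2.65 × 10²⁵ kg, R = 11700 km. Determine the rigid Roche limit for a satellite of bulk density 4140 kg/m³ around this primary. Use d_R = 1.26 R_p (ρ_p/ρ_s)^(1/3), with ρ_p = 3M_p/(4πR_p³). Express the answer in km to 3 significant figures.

ρ_p = 3M_p/(4πR_p³) = 3 × (2.65 × 10²⁵) / (4π × (1.17 × 10⁷ m)³) = 3950 kg/m³
d_R = 1.26 × 11700 km × (3950/4140)^(1/3)
    = 14500 km

14500 km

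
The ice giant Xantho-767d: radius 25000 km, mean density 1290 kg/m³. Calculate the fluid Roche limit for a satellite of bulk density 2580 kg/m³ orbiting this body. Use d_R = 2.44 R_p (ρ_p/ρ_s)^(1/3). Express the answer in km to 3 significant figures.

d_R = 2.44 × 25000 km × (1290/2580)^(1/3)
    = 48400 km

48400 km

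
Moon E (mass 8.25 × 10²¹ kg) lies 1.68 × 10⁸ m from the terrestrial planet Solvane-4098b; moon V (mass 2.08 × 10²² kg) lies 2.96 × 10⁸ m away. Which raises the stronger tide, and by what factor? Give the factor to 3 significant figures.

The tide-raising term goes as M/d³ (the gradient of a 1/d² field).
Moon E: (8.25 × 10²¹) / (1.68 × 10⁸)³ = 1.740 × 10⁻³
Moon V: (2.08 × 10²²) / (2.96 × 10⁸)³ = 8.020 × 10⁻⁴
Ratio (larger/smaller) = 2.17

Moon E, by a factor of ≈ 2.17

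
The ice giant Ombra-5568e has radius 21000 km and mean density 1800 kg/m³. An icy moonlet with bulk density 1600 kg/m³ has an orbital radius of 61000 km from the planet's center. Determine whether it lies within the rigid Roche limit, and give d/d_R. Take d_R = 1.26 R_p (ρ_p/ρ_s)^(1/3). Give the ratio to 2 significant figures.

d_R = 1.26 × (21000 km) × (1800/1600)^(1/3) = 27520 km
d/d_R = (61000) / (27520) = 2.2
Since d/d_R > 1, the body is outside the Roche limit.

outside; d/d_R ≈ 2.2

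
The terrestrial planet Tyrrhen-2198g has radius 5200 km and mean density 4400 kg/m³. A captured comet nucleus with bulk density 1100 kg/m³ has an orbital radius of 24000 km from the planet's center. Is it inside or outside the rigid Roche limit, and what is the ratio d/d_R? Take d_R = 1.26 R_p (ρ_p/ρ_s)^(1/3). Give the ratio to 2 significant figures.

outside; d/d_R ≈ 2.3

d_R = 1.26 × (5200 km) × (4400/1100)^(1/3) = 10400 km
d/d_R = (24000) / (10400) = 2.3
Since d/d_R > 1, the body is outside the Roche limit.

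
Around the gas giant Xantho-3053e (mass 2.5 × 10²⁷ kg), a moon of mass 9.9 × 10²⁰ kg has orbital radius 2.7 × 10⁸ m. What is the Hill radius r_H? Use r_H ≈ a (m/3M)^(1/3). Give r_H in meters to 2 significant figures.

r_H ≈ a (m/3M)^(1/3)
    = (2.7 × 10⁸) × (9.9 × 10²⁰ / (3 × 2.5 × 10²⁷))^(1/3)
    = 1.4 × 10⁶ m

1.4 × 10⁶ m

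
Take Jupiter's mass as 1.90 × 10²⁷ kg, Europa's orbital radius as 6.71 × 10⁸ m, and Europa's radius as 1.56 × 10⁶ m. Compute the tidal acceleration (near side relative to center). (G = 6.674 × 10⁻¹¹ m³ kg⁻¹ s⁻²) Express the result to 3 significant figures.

a_tidal = 2GMr/d³
        = 2 × (6.674 × 10⁻¹¹) × (1.90 × 10²⁷) × (1.56 × 10⁶) / (6.71 × 10⁸)³
        = 1.31 × 10⁻³ m/s²

1.31 × 10⁻³ m/s²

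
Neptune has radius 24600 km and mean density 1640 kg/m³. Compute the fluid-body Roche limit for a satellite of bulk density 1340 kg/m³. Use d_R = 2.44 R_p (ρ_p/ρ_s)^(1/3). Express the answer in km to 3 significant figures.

d_R = 2.44 × 24600 km × (1640/1340)^(1/3)
    = 64200 km

64200 km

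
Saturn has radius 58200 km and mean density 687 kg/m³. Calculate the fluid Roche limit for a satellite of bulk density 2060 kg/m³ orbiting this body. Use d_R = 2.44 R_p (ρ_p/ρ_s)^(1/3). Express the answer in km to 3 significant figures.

d_R = 2.44 × 58200 km × (687/2060)^(1/3)
    = 98500 km

98500 km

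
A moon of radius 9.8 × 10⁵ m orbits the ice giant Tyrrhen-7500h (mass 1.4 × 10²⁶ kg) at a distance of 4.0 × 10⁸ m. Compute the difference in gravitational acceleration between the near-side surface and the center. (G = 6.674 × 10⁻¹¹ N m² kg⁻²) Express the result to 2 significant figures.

2.9 × 10⁻⁴ m/s²

Δa = 2GMr/d³
   = 2 × (6.674 × 10⁻¹¹) × (1.4 × 10²⁶) × (9.8 × 10⁵) / (4.0 × 10⁸)³
   = 2.9 × 10⁻⁴ m/s²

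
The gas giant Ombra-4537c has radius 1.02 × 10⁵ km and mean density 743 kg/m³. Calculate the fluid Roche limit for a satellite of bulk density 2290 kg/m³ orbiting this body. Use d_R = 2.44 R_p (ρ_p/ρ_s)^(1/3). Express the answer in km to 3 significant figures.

1.71 × 10⁵ km

d_R = 2.44 × 1.02 × 10⁵ km × (743/2290)^(1/3)
    = 1.71 × 10⁵ km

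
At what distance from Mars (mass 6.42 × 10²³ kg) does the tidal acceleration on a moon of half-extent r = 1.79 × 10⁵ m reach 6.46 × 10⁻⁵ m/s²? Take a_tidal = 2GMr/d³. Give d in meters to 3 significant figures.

2GMr/d³ = a_tidal  ⇒  d = (2GMr / a_tidal)^(1/3)
d = (2 × 6.674×10⁻¹¹ × (6.42 × 10²³) × (1.79 × 10⁵) / (6.46 × 10⁻⁵))^(1/3)
  = 6.19 × 10⁷ m

6.19 × 10⁷ m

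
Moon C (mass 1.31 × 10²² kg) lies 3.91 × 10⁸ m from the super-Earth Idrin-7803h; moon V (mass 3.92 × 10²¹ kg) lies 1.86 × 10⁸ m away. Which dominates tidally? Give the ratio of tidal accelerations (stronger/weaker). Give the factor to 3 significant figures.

The tide-raising term goes as M/d³ (the gradient of a 1/d² field).
Moon C: (1.31 × 10²²) / (3.91 × 10⁸)³ = 2.191 × 10⁻⁴
Moon V: (3.92 × 10²¹) / (1.86 × 10⁸)³ = 6.092 × 10⁻⁴
Ratio (larger/smaller) = 2.78

Moon V, by a factor of ≈ 2.78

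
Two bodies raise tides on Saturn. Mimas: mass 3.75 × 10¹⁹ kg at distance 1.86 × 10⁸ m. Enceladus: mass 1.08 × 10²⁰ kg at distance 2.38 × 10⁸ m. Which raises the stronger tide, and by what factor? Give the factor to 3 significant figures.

Tidal acceleration ∝ M/d³, so compare M/d³ for each.
Mimas: (3.75 × 10¹⁹) / (1.86 × 10⁸)³ = 5.828 × 10⁻⁶
Enceladus: (1.08 × 10²⁰) / (2.38 × 10⁸)³ = 8.011 × 10⁻⁶
Ratio (larger/smaller) = 1.37

Enceladus, by a factor of ≈ 1.37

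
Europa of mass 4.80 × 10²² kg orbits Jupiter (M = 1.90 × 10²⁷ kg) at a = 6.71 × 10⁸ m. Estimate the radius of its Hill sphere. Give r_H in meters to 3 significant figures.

r_H ≈ a (m/3M)^(1/3)
    = (6.71 × 10⁸) × (4.80 × 10²² / (3 × 1.90 × 10²⁷))^(1/3)
    = 1.37 × 10⁷ m

1.37 × 10⁷ m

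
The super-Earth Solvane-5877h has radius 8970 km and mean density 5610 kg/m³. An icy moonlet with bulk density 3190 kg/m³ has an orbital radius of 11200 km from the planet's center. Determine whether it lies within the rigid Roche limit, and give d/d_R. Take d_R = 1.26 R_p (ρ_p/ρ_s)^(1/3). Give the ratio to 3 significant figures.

d_R = 1.26 × (8970 km) × (5610/3190)^(1/3) = 13640 km
d/d_R = (11200) / (13640) = 0.821
Since d/d_R < 1, the body is inside the Roche limit.

inside; d/d_R ≈ 0.821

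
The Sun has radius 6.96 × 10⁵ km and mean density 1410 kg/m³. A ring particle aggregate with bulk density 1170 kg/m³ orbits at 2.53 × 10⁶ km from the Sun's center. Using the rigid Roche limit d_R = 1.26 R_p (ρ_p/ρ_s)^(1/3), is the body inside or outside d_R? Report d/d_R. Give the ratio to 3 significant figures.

outside; d/d_R ≈ 2.71

d_R = 1.26 × (6.96 × 10⁵ km) × (1410/1170)^(1/3) = 9.332 × 10⁵ km
d/d_R = (2.53 × 10⁶) / (9.332 × 10⁵) = 2.71
Since d/d_R > 1, the body is outside the Roche limit.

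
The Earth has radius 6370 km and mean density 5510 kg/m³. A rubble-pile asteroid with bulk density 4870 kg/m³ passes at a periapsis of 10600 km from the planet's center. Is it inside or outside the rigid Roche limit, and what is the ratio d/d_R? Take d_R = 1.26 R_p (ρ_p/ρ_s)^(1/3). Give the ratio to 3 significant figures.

d_R = 1.26 × (6370 km) × (5510/4870)^(1/3) = 8363 km
d/d_R = (10600) / (8363) = 1.27
Since d/d_R > 1, the body is outside the Roche limit.

outside; d/d_R ≈ 1.27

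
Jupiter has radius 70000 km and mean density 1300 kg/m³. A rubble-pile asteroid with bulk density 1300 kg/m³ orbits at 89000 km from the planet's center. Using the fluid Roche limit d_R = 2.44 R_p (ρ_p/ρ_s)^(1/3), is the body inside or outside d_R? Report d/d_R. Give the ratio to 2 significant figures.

inside; d/d_R ≈ 0.52

d_R = 2.44 × (70000 km) × (1300/1300)^(1/3) = 1.708 × 10⁵ km
d/d_R = (89000) / (1.708 × 10⁵) = 0.52
Since d/d_R < 1, the body is inside the Roche limit.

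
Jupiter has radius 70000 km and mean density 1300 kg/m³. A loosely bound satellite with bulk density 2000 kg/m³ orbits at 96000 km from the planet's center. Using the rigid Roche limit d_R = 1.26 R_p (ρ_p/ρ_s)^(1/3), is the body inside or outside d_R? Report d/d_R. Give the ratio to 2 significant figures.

d_R = 1.26 × (70000 km) × (1300/2000)^(1/3) = 76400 km
d/d_R = (96000) / (76400) = 1.3
Since d/d_R > 1, the body is outside the Roche limit.

outside; d/d_R ≈ 1.3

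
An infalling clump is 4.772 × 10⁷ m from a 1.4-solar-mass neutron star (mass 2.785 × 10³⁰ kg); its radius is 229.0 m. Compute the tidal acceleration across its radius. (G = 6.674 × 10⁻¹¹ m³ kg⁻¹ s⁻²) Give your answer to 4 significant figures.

a_tidal = 2GMr/d³
        = 2 × (6.674 × 10⁻¹¹) × (2.785 × 10³⁰) × (229.0) / (4.772 × 10⁷)³
        = 7.834 × 10⁻¹ m/s²

7.834 × 10⁻¹ m/s²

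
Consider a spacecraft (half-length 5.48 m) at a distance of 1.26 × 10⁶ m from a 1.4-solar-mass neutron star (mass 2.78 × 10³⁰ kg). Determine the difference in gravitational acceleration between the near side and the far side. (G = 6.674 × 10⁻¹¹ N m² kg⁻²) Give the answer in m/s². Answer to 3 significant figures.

a_tidal = 4GMr/d³
        = 4 × (6.674 × 10⁻¹¹) × (2.78 × 10³⁰) × (5.48) / (1.26 × 10⁶)³
        = 2.03 × 10³ m/s²

2.03 × 10³ m/s²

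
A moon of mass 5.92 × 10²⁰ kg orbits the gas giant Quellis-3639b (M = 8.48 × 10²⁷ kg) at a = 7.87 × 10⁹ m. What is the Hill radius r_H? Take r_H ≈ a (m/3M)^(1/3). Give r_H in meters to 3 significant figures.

r_H ≈ a (m/3M)^(1/3)
    = (7.87 × 10⁹) × (5.92 × 10²⁰ / (3 × 8.48 × 10²⁷))^(1/3)
    = 2.25 × 10⁷ m

2.25 × 10⁷ m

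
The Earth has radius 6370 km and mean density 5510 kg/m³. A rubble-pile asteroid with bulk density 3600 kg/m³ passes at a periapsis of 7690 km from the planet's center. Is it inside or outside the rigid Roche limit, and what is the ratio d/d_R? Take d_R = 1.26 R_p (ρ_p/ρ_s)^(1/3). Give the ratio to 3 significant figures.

inside; d/d_R ≈ 0.831

d_R = 1.26 × (6370 km) × (5510/3600)^(1/3) = 9250 km
d/d_R = (7690) / (9250) = 0.831
Since d/d_R < 1, the body is inside the Roche limit.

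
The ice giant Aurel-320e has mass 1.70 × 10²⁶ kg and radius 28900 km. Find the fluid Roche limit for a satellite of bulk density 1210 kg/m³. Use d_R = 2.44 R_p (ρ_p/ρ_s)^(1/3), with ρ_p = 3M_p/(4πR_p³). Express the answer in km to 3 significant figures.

78700 km

ρ_p = 3M_p/(4πR_p³) = 3 × (1.70 × 10²⁶) / (4π × (2.89 × 10⁷ m)³) = 1680 kg/m³
d_R = 2.44 × 28900 km × (1680/1210)^(1/3)
    = 78700 km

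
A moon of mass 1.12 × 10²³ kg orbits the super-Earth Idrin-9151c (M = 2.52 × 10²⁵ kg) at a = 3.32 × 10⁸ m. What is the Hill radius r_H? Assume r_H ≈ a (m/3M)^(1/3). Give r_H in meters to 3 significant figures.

3.78 × 10⁷ m

r_H ≈ a (m/3M)^(1/3)
    = (3.32 × 10⁸) × (1.12 × 10²³ / (3 × 2.52 × 10²⁵))^(1/3)
    = 3.78 × 10⁷ m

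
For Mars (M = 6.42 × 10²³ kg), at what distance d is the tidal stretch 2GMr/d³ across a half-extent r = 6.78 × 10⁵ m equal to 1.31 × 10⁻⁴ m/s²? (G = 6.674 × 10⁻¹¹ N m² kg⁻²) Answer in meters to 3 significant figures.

7.63 × 10⁷ m

2GMr/d³ = a_tidal  ⇒  d = (2GMr / a_tidal)^(1/3)
d = (2 × 6.674×10⁻¹¹ × (6.42 × 10²³) × (6.78 × 10⁵) / (1.31 × 10⁻⁴))^(1/3)
  = 7.63 × 10⁷ m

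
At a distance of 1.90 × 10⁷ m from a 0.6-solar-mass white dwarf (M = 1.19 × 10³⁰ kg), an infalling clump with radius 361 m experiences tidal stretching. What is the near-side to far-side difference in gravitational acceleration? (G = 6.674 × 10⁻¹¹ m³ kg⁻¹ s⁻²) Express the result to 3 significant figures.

1.67 × 10¹ m/s²

Differencing GM/(d−r)² and GM/(d+r)² to first order in r/d gives 4GMr/d³.
a_tidal = 4GMr/d³
        = 4 × (6.674 × 10⁻¹¹) × (1.19 × 10³⁰) × (361) / (1.90 × 10⁷)³
        = 1.67 × 10¹ m/s²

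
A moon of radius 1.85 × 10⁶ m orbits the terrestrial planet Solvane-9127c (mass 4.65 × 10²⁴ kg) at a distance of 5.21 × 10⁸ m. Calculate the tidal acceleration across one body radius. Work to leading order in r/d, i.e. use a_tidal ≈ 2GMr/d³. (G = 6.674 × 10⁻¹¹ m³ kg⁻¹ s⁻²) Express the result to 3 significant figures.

8.12 × 10⁻⁶ m/s²

Δa = 2GMr/d³
   = 2 × (6.674 × 10⁻¹¹) × (4.65 × 10²⁴) × (1.85 × 10⁶) / (5.21 × 10⁸)³
   = 8.12 × 10⁻⁶ m/s²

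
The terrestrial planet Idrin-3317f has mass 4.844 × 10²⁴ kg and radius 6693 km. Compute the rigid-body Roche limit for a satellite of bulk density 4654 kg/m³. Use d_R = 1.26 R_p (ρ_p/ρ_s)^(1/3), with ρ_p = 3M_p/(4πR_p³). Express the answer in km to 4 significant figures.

ρ_p = 3M_p/(4πR_p³) = 3 × (4.844 × 10²⁴) / (4π × (6.693 × 10⁶ m)³) = 3857 kg/m³
d_R = 1.26 × 6693 km × (3857/4654)^(1/3)
    = 7921 km

7921 km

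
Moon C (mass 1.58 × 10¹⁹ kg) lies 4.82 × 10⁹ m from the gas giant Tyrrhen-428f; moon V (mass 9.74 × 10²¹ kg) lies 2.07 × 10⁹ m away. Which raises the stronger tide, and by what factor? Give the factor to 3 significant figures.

Tidal stretch scales as M/d³; compute that for each body.
Moon C: (1.58 × 10¹⁹) / (4.82 × 10⁹)³ = 1.411 × 10⁻¹⁰
Moon V: (9.74 × 10²¹) / (2.07 × 10⁹)³ = 1.098 × 10⁻⁶
Ratio (larger/smaller) = 7780

Moon V, by a factor of ≈ 7780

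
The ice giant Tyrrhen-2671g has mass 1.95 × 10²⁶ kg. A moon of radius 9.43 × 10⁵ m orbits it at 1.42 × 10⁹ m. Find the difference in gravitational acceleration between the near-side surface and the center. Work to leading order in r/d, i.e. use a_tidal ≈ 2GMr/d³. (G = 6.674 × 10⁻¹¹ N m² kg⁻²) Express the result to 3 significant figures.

Δa = 2GMr/d³
   = 2 × (6.674 × 10⁻¹¹) × (1.95 × 10²⁶) × (9.43 × 10⁵) / (1.42 × 10⁹)³
   = 8.57 × 10⁻⁶ m/s²

8.57 × 10⁻⁶ m/s²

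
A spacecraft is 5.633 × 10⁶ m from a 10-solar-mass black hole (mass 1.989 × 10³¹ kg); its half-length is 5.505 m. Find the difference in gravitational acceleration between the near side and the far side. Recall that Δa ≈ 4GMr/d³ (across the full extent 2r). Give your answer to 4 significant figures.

a_tidal = 4GMr/d³
        = 4 × (6.674 × 10⁻¹¹) × (1.989 × 10³¹) × (5.505) / (5.633 × 10⁶)³
        = 1.635 × 10² m/s²

1.635 × 10² m/s²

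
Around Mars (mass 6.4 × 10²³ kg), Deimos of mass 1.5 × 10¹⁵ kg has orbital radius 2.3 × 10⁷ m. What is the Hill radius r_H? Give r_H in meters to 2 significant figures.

r_H ≈ a (m/3M)^(1/3)
    = (2.3 × 10⁷) × (1.5 × 10¹⁵ / (3 × 6.4 × 10²³))^(1/3)
    = 2.1 × 10⁴ m

2.1 × 10⁴ m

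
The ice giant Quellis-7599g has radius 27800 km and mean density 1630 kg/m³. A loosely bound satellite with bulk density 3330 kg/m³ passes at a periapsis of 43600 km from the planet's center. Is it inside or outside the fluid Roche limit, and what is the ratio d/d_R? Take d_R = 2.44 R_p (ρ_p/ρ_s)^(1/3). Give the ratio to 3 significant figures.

d_R = 2.44 × (27800 km) × (1630/3330)^(1/3) = 53460 km
d/d_R = (43600) / (53460) = 0.816
Since d/d_R < 1, the body is inside the Roche limit.

inside; d/d_R ≈ 0.816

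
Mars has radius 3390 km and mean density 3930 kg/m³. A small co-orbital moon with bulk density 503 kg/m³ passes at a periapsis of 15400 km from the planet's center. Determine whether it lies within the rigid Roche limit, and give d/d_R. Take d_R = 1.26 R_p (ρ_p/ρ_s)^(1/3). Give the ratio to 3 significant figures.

d_R = 1.26 × (3390 km) × (3930/503)^(1/3) = 8476 km
d/d_R = (15400) / (8476) = 1.82
Since d/d_R > 1, the body is outside the Roche limit.

outside; d/d_R ≈ 1.82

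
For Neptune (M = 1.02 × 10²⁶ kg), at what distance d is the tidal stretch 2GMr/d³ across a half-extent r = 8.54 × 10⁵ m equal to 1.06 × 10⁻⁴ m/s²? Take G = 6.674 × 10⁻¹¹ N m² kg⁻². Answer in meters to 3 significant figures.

2GMr/d³ = a_tidal  ⇒  d = (2GMr / a_tidal)^(1/3)
d = (2 × 6.674×10⁻¹¹ × (1.02 × 10²⁶) × (8.54 × 10⁵) / (1.06 × 10⁻⁴))^(1/3)
  = 4.79 × 10⁸ m

4.79 × 10⁸ m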